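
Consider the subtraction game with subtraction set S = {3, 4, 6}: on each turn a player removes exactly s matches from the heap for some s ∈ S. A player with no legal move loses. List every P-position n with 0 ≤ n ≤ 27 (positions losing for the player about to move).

G(0) = 0
G(1) = mex{} = 0
G(2) = mex{} = 0
G(3) = mex{0} = 1
G(4) = mex{0,0} = 1
G(5) = mex{0,0} = 1
G(6) = mex{1,0,0} = 2
G(7) = mex{1,1,0} = 2
G(8) = mex{1,1,0} = 2
G(9) = mex{2,1,1} = 0
G(10) = mex{2,2,1} = 0
G(11) = mex{2,2,1} = 0
G(12) = mex{0,2,2} = 1
G(13) = mex{0,0,2} = 1
G(14) = mex{0,0,2} = 1
G(15) = mex{1,0,0} = 2
G(16) = mex{1,1,0} = 2
G(17) = mex{1,1,0} = 2
G(18) = mex{2,1,1} = 0
G(19) = mex{2,2,1} = 0
G(20) = mex{2,2,1} = 0
G(21) = mex{0,2,2} = 1
G(22) = mex{0,0,2} = 1
G(23) = mex{0,0,2} = 1
G(24) = mex{1,0,0} = 2
G(25) = mex{1,1,0} = 2
G(26) = mex{1,1,0} = 2
G(27) = mex{2,1,1} = 0
P-positions are exactly the n with G(n) = 0.

0, 1, 2, 9, 10, 11, 18, 19, 20, 27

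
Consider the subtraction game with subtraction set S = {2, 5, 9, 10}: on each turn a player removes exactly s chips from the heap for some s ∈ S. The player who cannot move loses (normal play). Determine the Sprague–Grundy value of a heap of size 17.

1

G(0) = 0
G(1) = mex{} = 0
G(2) = mex{0} = 1
G(3) = mex{0} = 1
G(4) = mex{1} = 0
G(5) = mex{1,0} = 2
G(6) = mex{0,0} = 1
G(7) = mex{2,1} = 0
G(8) = mex{1,1} = 0
G(9) = mex{0,0,0} = 1
G(10) = mex{0,2,0,0} = 1
G(11) = mex{1,1,1,0} = 2
G(12) = mex{1,0,1,1} = 2
G(13) = mex{2,0,0,1} = 3
G(14) = mex{2,1,2,0} = 3
G(15) = mex{3,1,1,2} = 0
G(16) = mex{3,2,0,1} = 4
G(17) = mex{0,2,0,0} = 1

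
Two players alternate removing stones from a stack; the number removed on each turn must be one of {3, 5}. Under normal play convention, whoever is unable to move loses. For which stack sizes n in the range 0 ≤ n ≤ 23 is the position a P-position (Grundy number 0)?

n :  0  1  2  3  4  5  6  7  8  9 10 11 12 13 14 15 16 17 18 19 20 21 22 23
G :  0  0  0  1  1  1  2  2  0  0  0  1  1  1  2  2  0  0  0  1  1  1  2  2
P-positions are exactly the n with G(n) = 0.

0, 1, 2, 8, 9, 10, 16, 17, 18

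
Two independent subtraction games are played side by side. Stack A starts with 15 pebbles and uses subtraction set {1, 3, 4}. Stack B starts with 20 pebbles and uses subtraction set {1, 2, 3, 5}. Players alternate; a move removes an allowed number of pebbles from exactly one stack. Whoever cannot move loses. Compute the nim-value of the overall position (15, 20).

Stack A, S = {1, 3, 4}:
n :  0  1  2  3  4  5  6  7  8  9 10 11 12 13 14 15
G :  0  1  0  1  2  3  2  0  1  0  1  2  3  2  0  1
G_A(15) = 1.
Stack B, S = {1, 2, 3, 5}:
n :  0  1  2  3  4  5  6  7  8  9 10 11 12 13 14 15 16 17 18 19 20
G :  0  1  2  3  0  1  2  3  0  1  2  3  0  1  2  3  0  1  2  3  0
G_B(20) = 0.
Combined Grundy value = 1 ⊕ 0 = 1.

1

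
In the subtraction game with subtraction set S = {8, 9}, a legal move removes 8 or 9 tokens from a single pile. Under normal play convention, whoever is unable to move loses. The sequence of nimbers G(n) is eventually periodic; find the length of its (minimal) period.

17

G(0) = 0
G(1) = mex{} = 0
G(2) = mex{} = 0
G(3) = mex{} = 0
G(4) = mex{} = 0
G(5) = mex{} = 0
G(6) = mex{} = 0
G(7) = mex{} = 0
G(8) = mex{0} = 1
G(9) = mex{0,0} = 1
G(10) = mex{0,0} = 1
G(11) = mex{0,0} = 1
G(12) = mex{0,0} = 1
G(13) = mex{0,0} = 1
G(14) = mex{0,0} = 1
G(15) = mex{0,0} = 1
G(16) = mex{1,0} = 2
G(17) = mex{1,1} = 0
G(18) = mex{1,1} = 0
G(19) = mex{1,1} = 0
G(20) = mex{1,1} = 0
G(21) = mex{1,1} = 0
G(22) = mex{1,1} = 0
G(23) = mex{1,1} = 0
G(24) = mex{2,1} = 0
G(25) = mex{0,2} = 1
G(26) = mex{0,0} = 1
G(27) = mex{0,0} = 1
G(28) = mex{0,0} = 1
G(29) = mex{0,0} = 1
G(30) = mex{0,0} = 1
G(31) = mex{0,0} = 1
G(32) = mex{0,0} = 1
G(33) = mex{1,0} = 2
G(34) = mex{1,1} = 0
G(35) = mex{1,1} = 0
G(n+17) = G(n) holds for n = 0,…,8 (a full window of length max(S) = 9), so the sequence is purely periodic with period 17.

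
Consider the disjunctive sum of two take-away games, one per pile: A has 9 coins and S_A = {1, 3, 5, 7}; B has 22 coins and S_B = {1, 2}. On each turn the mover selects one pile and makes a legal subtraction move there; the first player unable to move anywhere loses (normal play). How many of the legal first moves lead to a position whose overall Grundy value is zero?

0

Pile A, S = {1, 3, 5, 7}:
G(0) = 0
G(1) = mex{0} = 1
G(2) = mex{1} = 0
G(3) = mex{0,0} = 1
G(4) = mex{1,1} = 0
G(5) = mex{0,0,0} = 1
G(6) = mex{1,1,1} = 0
G(7) = mex{0,0,0,0} = 1
G(8) = mex{1,1,1,1} = 0
G(9) = mex{0,0,0,0} = 1
G_A(9) = 1.
Pile B, S = {1, 2}:
G(0) = 0
G(1) = mex{0} = 1
G(2) = mex{1,0} = 2
G(3) = mex{2,1} = 0
G(4) = mex{0,2} = 1
G(5) = mex{1,0} = 2
G(6) = mex{2,1} = 0
G(7) = mex{0,2} = 1
G(8) = mex{1,0} = 2
G(9) = mex{2,1} = 0
G(10) = mex{0,2} = 1
G(11) = mex{1,0} = 2
G(12) = mex{2,1} = 0
G(13) = mex{0,2} = 1
G(14) = mex{1,0} = 2
G(15) = mex{2,1} = 0
G(16) = mex{0,2} = 1
G(17) = mex{1,0} = 2
G(18) = mex{2,1} = 0
G(19) = mex{0,2} = 1
G(20) = mex{1,0} = 2
G(21) = mex{2,1} = 0
G(22) = mex{0,2} = 1
G_B(22) = 1.
Combined Grundy value = 1 ⊕ 1 = 0.
A winning move leaves total XOR = 0, i.e. changes one component's Grundy value g to g ⊕ X where X is the current total.
Pile A: target g' = 1⊕0 = 1, but every legal move changes the Grundy value (mex property), so 0 moves.
Pile B: target g' = 1⊕0 = 1, but every legal move changes the Grundy value (mex property), so 0 moves.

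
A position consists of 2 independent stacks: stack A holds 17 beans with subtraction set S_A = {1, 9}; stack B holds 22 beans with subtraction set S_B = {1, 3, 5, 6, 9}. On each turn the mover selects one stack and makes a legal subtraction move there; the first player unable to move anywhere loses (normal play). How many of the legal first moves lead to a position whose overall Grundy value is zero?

2

Stack A, S = {1, 9}:
n :  0  1  2  3  4  5  6  7  8  9 10 11 12 13 14 15 16 17
G :  0  1  0  1  0  1  0  1  0  1  0  1  0  1  0  1  0  1
G_A(17) = 1.
Stack B, S = {1, 3, 5, 6, 9}:
n :  0  1  2  3  4  5  6  7  8  9 10 11 12 13 14 15 16 17 18 19 20 21 22
G :  0  1  0  1  0  1  2  3  2  3  2  3  0  1  0  1  0  1  2  3  2  3  2
G_B(22) = 2.
Combined Grundy value = 1 ⊕ 2 = 3.
A winning move leaves total XOR = 0, i.e. changes one component's Grundy value g to g ⊕ X where X is the current total.
Stack A: need g' = 1⊕3 = 2. Options: 17−1→G=0, 17−9→G=0. Hits: 0.
Stack B: need g' = 2⊕3 = 1. Options: 22−1→G=3, 22−3→G=3, 22−5→G=1, 22−6→G=0, 22−9→G=1. Hits: 2.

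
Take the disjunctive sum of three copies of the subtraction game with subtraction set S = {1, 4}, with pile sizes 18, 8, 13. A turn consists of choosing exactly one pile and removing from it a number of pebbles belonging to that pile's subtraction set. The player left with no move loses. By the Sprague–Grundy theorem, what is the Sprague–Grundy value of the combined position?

All piles use S = {1, 4}:
G(0) = 0
G(1) = mex{0} = 1
G(2) = mex{1} = 0
G(3) = mex{0} = 1
G(4) = mex{1,0} = 2
G(5) = mex{2,1} = 0
G(6) = mex{0,0} = 1
G(7) = mex{1,1} = 0
G(8) = mex{0,2} = 1
G(9) = mex{1,0} = 2
G(10) = mex{2,1} = 0
G(11) = mex{0,0} = 1
G(12) = mex{1,1} = 0
G(13) = mex{0,2} = 1
G(14) = mex{1,0} = 2
G(15) = mex{2,1} = 0
G(16) = mex{0,0} = 1
G(17) = mex{1,1} = 0
G(18) = mex{0,2} = 1
Pile A: G(18) = 1.
Pile B: G(8) = 1.
Pile C: G(13) = 1.
Combined Grundy value = 1 ⊕ 1 ⊕ 1 = 1.

1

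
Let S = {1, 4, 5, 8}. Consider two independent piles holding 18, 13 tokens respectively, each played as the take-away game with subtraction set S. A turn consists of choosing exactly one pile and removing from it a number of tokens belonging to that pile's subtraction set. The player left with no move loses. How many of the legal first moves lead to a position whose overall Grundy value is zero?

All piles use S = {1, 4, 5, 8}:
n :  0  1  2  3  4  5  6  7  8  9 10 11 12 13 14 15 16 17 18
G :  0  1  0  1  2  3  2  3  4  0  1  0  1  2  3  2  3  4  0
Pile A: G(18) = 0.
Pile B: G(13) = 2.
Combined Grundy value = 0 ⊕ 2 = 2.
A winning move leaves total XOR = 0, i.e. changes one component's Grundy value g to g ⊕ X where X is the current total.
Pile A: need g' = 0⊕2 = 2. Options: 18−1→G=4, 18−4→G=3, 18−5→G=2, 18−8→G=1. Hits: 1.
Pile B: need g' = 2⊕2 = 0. Options: 13−1→G=1, 13−4→G=0, 13−5→G=4, 13−8→G=3. Hits: 1.

2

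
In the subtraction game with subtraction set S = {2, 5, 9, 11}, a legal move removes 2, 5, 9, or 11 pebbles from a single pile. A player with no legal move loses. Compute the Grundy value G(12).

2

G(0) = 0
G(1) = mex{} = 0
G(2) = mex{0} = 1
G(3) = mex{0} = 1
G(4) = mex{1} = 0
G(5) = mex{1,0} = 2
G(6) = mex{0,0} = 1
G(7) = mex{2,1} = 0
G(8) = mex{1,1} = 0
G(9) = mex{0,0,0} = 1
G(10) = mex{0,2,0} = 1
G(11) = mex{1,1,1,0} = 2
G(12) = mex{1,0,1,0} = 2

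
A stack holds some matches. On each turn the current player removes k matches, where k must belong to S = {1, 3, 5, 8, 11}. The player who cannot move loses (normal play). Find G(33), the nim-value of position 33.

1

G(0) = 0
G(1) = mex{0} = 1
G(2) = mex{1} = 0
G(3) = mex{0,0} = 1
G(4) = mex{1,1} = 0
G(5) = mex{0,0,0} = 1
G(6) = mex{1,1,1} = 0
G(7) = mex{0,0,0} = 1
G(8) = mex{1,1,1,0} = 2
G(9) = mex{2,0,0,1} = 3
G(10) = mex{3,1,1,0} = 2
G(11) = mex{2,2,0,1,0} = 3
G(12) = mex{3,3,1,0,1} = 2
G(13) = mex{2,2,2,1,0} = 3
G(14) = mex{3,3,3,0,1} = 2
G(15) = mex{2,2,2,1,0} = 3
G(16) = mex{3,3,3,2,1} = 0
G(17) = mex{0,2,2,3,0} = 1
G(18) = mex{1,3,3,2,1} = 0
G(19) = mex{0,0,2,3,2} = 1
G(20) = mex{1,1,3,2,3} = 0
G(21) = mex{0,0,0,3,2} = 1
G(22) = mex{1,1,1,2,3} = 0
G(23) = mex{0,0,0,3,2} = 1
G(24) = mex{1,1,1,0,3} = 2
G(25) = mex{2,0,0,1,2} = 3
G(26) = mex{3,1,1,0,3} = 2
G(27) = mex{2,2,0,1,0} = 3
G(28) = mex{3,3,1,0,1} = 2
G(29) = mex{2,2,2,1,0} = 3
G(30) = mex{3,3,3,0,1} = 2
G(31) = mex{2,2,2,1,0} = 3
G(32) = mex{3,3,3,2,1} = 0
G(33) = mex{0,2,2,3,0} = 1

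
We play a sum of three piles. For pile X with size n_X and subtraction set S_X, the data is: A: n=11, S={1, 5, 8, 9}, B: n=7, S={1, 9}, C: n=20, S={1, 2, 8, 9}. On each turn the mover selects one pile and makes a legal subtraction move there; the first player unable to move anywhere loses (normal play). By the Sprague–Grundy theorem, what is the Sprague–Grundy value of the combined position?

Pile A, S = {1, 5, 8, 9}:
n :  0  1  2  3  4  5  6  7  8  9 10 11
G :  0  1  0  1  0  1  0  1  2  3  2  3
G_A(11) = 3.
Pile B, S = {1, 9}:
n : 0 1 2 3 4 5 6 7
G : 0 1 0 1 0 1 0 1
G_B(7) = 1.
Pile C, S = {1, 2, 8, 9}:
n :  0  1  2  3  4  5  6  7  8  9 10 11 12 13 14 15 16 17 18 19 20
G :  0  1  2  0  1  2  0  1  2  3  0  1  2  0  1  2  0  1  2  3  0
G_C(20) = 0.
Combined Grundy value = 3 ⊕ 1 ⊕ 0 = 2.

2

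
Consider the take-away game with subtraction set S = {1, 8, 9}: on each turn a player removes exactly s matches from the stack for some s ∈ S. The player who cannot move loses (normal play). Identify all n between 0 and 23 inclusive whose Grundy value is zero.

0, 2, 4, 6, 16, 18, 20, 22

G(0) = 0
G(1) = mex{0} = 1
G(2) = mex{1} = 0
G(3) = mex{0} = 1
G(4) = mex{1} = 0
G(5) = mex{0} = 1
G(6) = mex{1} = 0
G(7) = mex{0} = 1
G(8) = mex{1,0} = 2
G(9) = mex{2,1,0} = 3
G(10) = mex{3,0,1} = 2
G(11) = mex{2,1,0} = 3
G(12) = mex{3,0,1} = 2
G(13) = mex{2,1,0} = 3
G(14) = mex{3,0,1} = 2
G(15) = mex{2,1,0} = 3
G(16) = mex{3,2,1} = 0
G(17) = mex{0,3,2} = 1
G(18) = mex{1,2,3} = 0
G(19) = mex{0,3,2} = 1
G(20) = mex{1,2,3} = 0
G(21) = mex{0,3,2} = 1
G(22) = mex{1,2,3} = 0
G(23) = mex{0,3,2} = 1
P-positions are exactly the n with G(n) = 0.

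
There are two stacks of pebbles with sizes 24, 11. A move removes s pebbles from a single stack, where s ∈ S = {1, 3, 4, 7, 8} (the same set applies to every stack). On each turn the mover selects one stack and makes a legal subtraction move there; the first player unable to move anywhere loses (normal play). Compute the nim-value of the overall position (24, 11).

0

All stacks use S = {1, 3, 4, 7, 8}:
G(0) = 0
G(1) = mex{0} = 1
G(2) = mex{1} = 0
G(3) = mex{0,0} = 1
G(4) = mex{1,1,0} = 2
G(5) = mex{2,0,1} = 3
G(6) = mex{3,1,0} = 2
G(7) = mex{2,2,1,0} = 3
G(8) = mex{3,3,2,1,0} = 4
G(9) = mex{4,2,3,0,1} = 5
G(10) = mex{5,3,2,1,0} = 4
G(11) = mex{4,4,3,2,1} = 0
G(12) = mex{0,5,4,3,2} = 1
G(13) = mex{1,4,5,2,3} = 0
G(14) = mex{0,0,4,3,2} = 1
G(15) = mex{1,1,0,4,3} = 2
G(16) = mex{2,0,1,5,4} = 3
G(17) = mex{3,1,0,4,5} = 2
G(18) = mex{2,2,1,0,4} = 3
G(19) = mex{3,3,2,1,0} = 4
G(20) = mex{4,2,3,0,1} = 5
G(21) = mex{5,3,2,1,0} = 4
G(22) = mex{4,4,3,2,1} = 0
G(23) = mex{0,5,4,3,2} = 1
G(24) = mex{1,4,5,2,3} = 0
Stack A: G(24) = 0.
Stack B: G(11) = 0.
Combined Grundy value = 0 ⊕ 0 = 0.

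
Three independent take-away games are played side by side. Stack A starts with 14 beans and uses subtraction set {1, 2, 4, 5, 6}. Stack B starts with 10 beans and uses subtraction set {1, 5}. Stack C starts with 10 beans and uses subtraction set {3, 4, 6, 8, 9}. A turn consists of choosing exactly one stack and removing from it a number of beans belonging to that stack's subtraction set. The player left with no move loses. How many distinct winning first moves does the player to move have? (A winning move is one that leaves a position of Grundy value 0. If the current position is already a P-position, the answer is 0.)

2

Stack A, S = {1, 2, 4, 5, 6}:
n :  0  1  2  3  4  5  6  7  8  9 10 11 12 13 14
G :  0  1  2  0  1  2  3  4  5  3  0  1  2  0  1
G_A(14) = 1.
Stack B, S = {1, 5}:
G(0) = 0
G(1) = mex{0} = 1
G(2) = mex{1} = 0
G(3) = mex{0} = 1
G(4) = mex{1} = 0
G(5) = mex{0,0} = 1
G(6) = mex{1,1} = 0
G(7) = mex{0,0} = 1
G(8) = mex{1,1} = 0
G(9) = mex{0,0} = 1
G(10) = mex{1,1} = 0
G_B(10) = 0.
Stack C, S = {3, 4, 6, 8, 9}:
n :  0  1  2  3  4  5  6  7  8  9 10
G :  0  0  0  1  1  1  2  2  2  3  3
G_C(10) = 3.
Combined Grundy value = 1 ⊕ 0 ⊕ 3 = 2.
A winning move leaves total XOR = 0, i.e. changes one component's Grundy value g to g ⊕ X where X is the current total.
Stack A: need g' = 1⊕2 = 3. Options: 14−1→G=0, 14−2→G=2, 14−4→G=0, 14−5→G=3, 14−6→G=5. Hits: 1.
Stack B: need g' = 0⊕2 = 2. Options: 10−1→G=1, 10−5→G=1. Hits: 0.
Stack C: need g' = 3⊕2 = 1. Options: 10−3→G=2, 10−4→G=2, 10−6→G=1, 10−8→G=0, 10−9→G=0. Hits: 1.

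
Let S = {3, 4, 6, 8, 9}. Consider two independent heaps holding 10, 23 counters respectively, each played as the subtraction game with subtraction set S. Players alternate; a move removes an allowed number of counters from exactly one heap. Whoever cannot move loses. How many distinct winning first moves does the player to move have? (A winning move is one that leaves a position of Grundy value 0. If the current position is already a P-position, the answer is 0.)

All heaps use S = {3, 4, 6, 8, 9}:
G(0) = 0
G(1) = mex{} = 0
G(2) = mex{} = 0
G(3) = mex{0} = 1
G(4) = mex{0,0} = 1
G(5) = mex{0,0} = 1
G(6) = mex{1,0,0} = 2
G(7) = mex{1,1,0} = 2
G(8) = mex{1,1,0,0} = 2
G(9) = mex{2,1,1,0,0} = 3
G(10) = mex{2,2,1,0,0} = 3
G(11) = mex{2,2,1,1,0} = 3
G(12) = mex{3,2,2,1,1} = 0
G(13) = mex{3,3,2,1,1} = 0
G(14) = mex{3,3,2,2,1} = 0
G(15) = mex{0,3,3,2,2} = 1
G(16) = mex{0,0,3,2,2} = 1
G(17) = mex{0,0,3,3,2} = 1
G(18) = mex{1,0,0,3,3} = 2
G(19) = mex{1,1,0,3,3} = 2
G(20) = mex{1,1,0,0,3} = 2
G(21) = mex{2,1,1,0,0} = 3
G(22) = mex{2,2,1,0,0} = 3
G(23) = mex{2,2,1,1,0} = 3
Heap A: G(10) = 3.
Heap B: G(23) = 3.
Combined Grundy value = 3 ⊕ 3 = 0.
A winning move leaves total XOR = 0, i.e. changes one component's Grundy value g to g ⊕ X where X is the current total.
Heap A: target g' = 3⊕0 = 3, but every legal move changes the Grundy value (mex property), so 0 moves.
Heap B: target g' = 3⊕0 = 3, but every legal move changes the Grundy value (mex property), so 0 moves.

0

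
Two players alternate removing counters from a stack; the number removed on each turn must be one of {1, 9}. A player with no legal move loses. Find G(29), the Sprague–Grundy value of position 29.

1

n :  0  1  2  3  4  5  6  7  8  9 10 11 12 13 14 15 16 17 18 19 20 21 22 23 24 25 26 27 28 29
G :  0  1  0  1  0  1  0  1  0  1  0  1  0  1  0  1  0  1  0  1  0  1  0  1  0  1  0  1  0  1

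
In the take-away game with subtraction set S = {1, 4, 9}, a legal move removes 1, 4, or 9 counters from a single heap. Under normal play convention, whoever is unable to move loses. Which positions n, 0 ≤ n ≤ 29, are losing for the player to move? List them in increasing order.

0, 2, 5, 7, 10, 12, 15, 17, 20, 22, 25, 27

n :  0  1  2  3  4  5  6  7  8  9 10 11 12 13 14 15 16 17 18 19 20 21 22 23 24 25 26 27 28 29
G :  0  1  0  1  2  0  1  0  1  2  0  1  0  1  2  0  1  0  1  2  0  1  0  1  2  0  1  0  1  2
P-positions are exactly the n with G(n) = 0.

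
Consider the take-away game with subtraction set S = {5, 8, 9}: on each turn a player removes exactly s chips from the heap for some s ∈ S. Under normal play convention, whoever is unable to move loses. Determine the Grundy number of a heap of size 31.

G(0) = 0
G(1) = mex{} = 0
G(2) = mex{} = 0
G(3) = mex{} = 0
G(4) = mex{} = 0
G(5) = mex{0} = 1
G(6) = mex{0} = 1
G(7) = mex{0} = 1
G(8) = mex{0,0} = 1
G(9) = mex{0,0,0} = 1
G(10) = mex{1,0,0} = 2
G(11) = mex{1,0,0} = 2
G(12) = mex{1,0,0} = 2
G(13) = mex{1,1,0} = 2
G(14) = mex{1,1,1} = 0
G(15) = mex{2,1,1} = 0
G(16) = mex{2,1,1} = 0
G(17) = mex{2,1,1} = 0
G(18) = mex{2,2,1} = 0
G(19) = mex{0,2,2} = 1
G(20) = mex{0,2,2} = 1
G(21) = mex{0,2,2} = 1
G(22) = mex{0,0,2} = 1
G(23) = mex{0,0,0} = 1
G(24) = mex{1,0,0} = 2
G(25) = mex{1,0,0} = 2
G(26) = mex{1,0,0} = 2
G(27) = mex{1,1,0} = 2
G(28) = mex{1,1,1} = 0
G(29) = mex{2,1,1} = 0
G(30) = mex{2,1,1} = 0
G(31) = mex{2,1,1} = 0

0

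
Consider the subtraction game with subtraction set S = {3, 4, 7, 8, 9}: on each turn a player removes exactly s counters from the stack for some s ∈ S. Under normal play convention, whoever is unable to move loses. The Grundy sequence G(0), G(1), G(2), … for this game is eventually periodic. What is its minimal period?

G(0) = 0
G(1) = mex{} = 0
G(2) = mex{} = 0
G(3) = mex{0} = 1
G(4) = mex{0,0} = 1
G(5) = mex{0,0} = 1
G(6) = mex{1,0} = 2
G(7) = mex{1,1,0} = 2
G(8) = mex{1,1,0,0} = 2
G(9) = mex{2,1,0,0,0} = 3
G(10) = mex{2,2,1,0,0} = 3
G(11) = mex{2,2,1,1,0} = 3
G(12) = mex{3,2,1,1,1} = 0
G(13) = mex{3,3,2,1,1} = 0
G(14) = mex{3,3,2,2,1} = 0
G(15) = mex{0,3,2,2,2} = 1
G(16) = mex{0,0,3,2,2} = 1
G(17) = mex{0,0,3,3,2} = 1
G(18) = mex{1,0,3,3,3} = 2
G(19) = mex{1,1,0,3,3} = 2
G(20) = mex{1,1,0,0,3} = 2
G(21) = mex{2,1,0,0,0} = 3
G(22) = mex{2,2,1,0,0} = 3
G(23) = mex{2,2,1,1,0} = 3
G(24) = mex{3,2,1,1,1} = 0
G(25) = mex{3,3,2,1,1} = 0
G(n+12) = G(n) holds for n = 0,…,8 (a full window of length max(S) = 9), so the sequence is purely periodic with period 12.

12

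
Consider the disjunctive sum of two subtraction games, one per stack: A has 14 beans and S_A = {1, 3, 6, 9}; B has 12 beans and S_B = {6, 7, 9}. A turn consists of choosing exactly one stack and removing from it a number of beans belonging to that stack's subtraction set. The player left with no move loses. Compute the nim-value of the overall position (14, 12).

2

Stack A, S = {1, 3, 6, 9}:
n :  0  1  2  3  4  5  6  7  8  9 10 11 12 13 14
G :  0  1  0  1  0  1  2  3  2  3  2  3  0  1  0
G_A(14) = 0.
Stack B, S = {6, 7, 9}:
G(0) = 0
G(1) = mex{} = 0
G(2) = mex{} = 0
G(3) = mex{} = 0
G(4) = mex{} = 0
G(5) = mex{} = 0
G(6) = mex{0} = 1
G(7) = mex{0,0} = 1
G(8) = mex{0,0} = 1
G(9) = mex{0,0,0} = 1
G(10) = mex{0,0,0} = 1
G(11) = mex{0,0,0} = 1
G(12) = mex{1,0,0} = 2
G_B(12) = 2.
Combined Grundy value = 0 ⊕ 2 = 2.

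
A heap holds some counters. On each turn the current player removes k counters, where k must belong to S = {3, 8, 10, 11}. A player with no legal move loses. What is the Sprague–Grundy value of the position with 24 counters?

n :  0  1  2  3  4  5  6  7  8  9 10 11 12 13 14 15 16 17 18 19 20 21 22 23 24
G :  0  0  0  1  1  1  0  0  2  1  1  3  2  2  2  3  3  3  4  0  0  0  1  1  1

1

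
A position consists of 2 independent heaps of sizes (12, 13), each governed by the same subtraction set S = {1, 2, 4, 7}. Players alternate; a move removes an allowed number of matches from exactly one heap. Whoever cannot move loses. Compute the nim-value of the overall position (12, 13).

All heaps use S = {1, 2, 4, 7}:
n :  0  1  2  3  4  5  6  7  8  9 10 11 12 13
G :  0  1  2  0  1  2  0  1  2  0  1  2  0  1
Heap A: G(12) = 0.
Heap B: G(13) = 1.
Combined Grundy value = 0 ⊕ 1 = 1.

1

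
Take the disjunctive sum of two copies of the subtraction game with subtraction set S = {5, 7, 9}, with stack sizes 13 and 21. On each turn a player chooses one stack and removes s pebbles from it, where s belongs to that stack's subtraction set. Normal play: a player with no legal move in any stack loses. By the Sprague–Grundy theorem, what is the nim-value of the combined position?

3

All stacks use S = {5, 7, 9}:
n :  0  1  2  3  4  5  6  7  8  9 10 11 12 13 14 15 16 17 18 19 20 21
G :  0  0  0  0  0  1  1  1  1  1  2  2  2  2  0  0  0  0  0  1  1  1
Stack A: G(13) = 2.
Stack B: G(21) = 1.
Combined Grundy value = 2 ⊕ 1 = 3.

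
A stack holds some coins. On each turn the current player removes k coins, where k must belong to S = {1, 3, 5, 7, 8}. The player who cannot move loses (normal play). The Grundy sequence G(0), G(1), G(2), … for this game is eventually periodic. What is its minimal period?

G(0) = 0
G(1) = mex{0} = 1
G(2) = mex{1} = 0
G(3) = mex{0,0} = 1
G(4) = mex{1,1} = 0
G(5) = mex{0,0,0} = 1
G(6) = mex{1,1,1} = 0
G(7) = mex{0,0,0,0} = 1
G(8) = mex{1,1,1,1,0} = 2
G(9) = mex{2,0,0,0,1} = 3
G(10) = mex{3,1,1,1,0} = 2
G(11) = mex{2,2,0,0,1} = 3
G(12) = mex{3,3,1,1,0} = 2
G(13) = mex{2,2,2,0,1} = 3
G(14) = mex{3,3,3,1,0} = 2
G(15) = mex{2,2,2,2,1} = 0
G(16) = mex{0,3,3,3,2} = 1
G(17) = mex{1,2,2,2,3} = 0
G(18) = mex{0,0,3,3,2} = 1
G(19) = mex{1,1,2,2,3} = 0
G(20) = mex{0,0,0,3,2} = 1
G(21) = mex{1,1,1,2,3} = 0
G(22) = mex{0,0,0,0,2} = 1
G(23) = mex{1,1,1,1,0} = 2
G(24) = mex{2,0,0,0,1} = 3
G(25) = mex{3,1,1,1,0} = 2
G(26) = mex{2,2,0,0,1} = 3
G(27) = mex{3,3,1,1,0} = 2
G(28) = mex{2,2,2,0,1} = 3
G(29) = mex{3,3,3,1,0} = 2
G(30) = mex{2,2,2,2,1} = 0
G(31) = mex{0,3,3,3,2} = 1
G(n+15) = G(n) holds for n = 0,…,7 (a full window of length max(S) = 8), so the sequence is purely periodic with period 15.

15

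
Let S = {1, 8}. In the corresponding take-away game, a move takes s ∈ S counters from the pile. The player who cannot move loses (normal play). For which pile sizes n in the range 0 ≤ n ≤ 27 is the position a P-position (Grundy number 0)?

0, 2, 4, 6, 9, 11, 13, 15, 18, 20, 22, 24, 27

G(0) = 0
G(1) = mex{0} = 1
G(2) = mex{1} = 0
G(3) = mex{0} = 1
G(4) = mex{1} = 0
G(5) = mex{0} = 1
G(6) = mex{1} = 0
G(7) = mex{0} = 1
G(8) = mex{1,0} = 2
G(9) = mex{2,1} = 0
G(10) = mex{0,0} = 1
G(11) = mex{1,1} = 0
G(12) = mex{0,0} = 1
G(13) = mex{1,1} = 0
G(14) = mex{0,0} = 1
G(15) = mex{1,1} = 0
G(16) = mex{0,2} = 1
G(17) = mex{1,0} = 2
G(18) = mex{2,1} = 0
G(19) = mex{0,0} = 1
G(20) = mex{1,1} = 0
G(21) = mex{0,0} = 1
G(22) = mex{1,1} = 0
G(23) = mex{0,0} = 1
G(24) = mex{1,1} = 0
G(25) = mex{0,2} = 1
G(26) = mex{1,0} = 2
G(27) = mex{2,1} = 0
P-positions are exactly the n with G(n) = 0.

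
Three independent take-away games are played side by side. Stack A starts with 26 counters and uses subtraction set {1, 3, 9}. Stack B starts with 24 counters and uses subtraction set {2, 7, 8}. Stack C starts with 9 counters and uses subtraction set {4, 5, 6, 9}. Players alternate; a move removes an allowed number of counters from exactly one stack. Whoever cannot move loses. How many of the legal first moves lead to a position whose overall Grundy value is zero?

2

Stack A, S = {1, 3, 9}:
n :  0  1  2  3  4  5  6  7  8  9 10 11 12 13 14 15 16 17 18 19 20 21 22 23 24 25 26
G :  0  1  0  1  0  1  0  1  0  1  0  1  0  1  0  1  0  1  0  1  0  1  0  1  0  1  0
G_A(26) = 0.
Stack B, S = {2, 7, 8}:
G(0) = 0
G(1) = mex{} = 0
G(2) = mex{0} = 1
G(3) = mex{0} = 1
G(4) = mex{1} = 0
G(5) = mex{1} = 0
G(6) = mex{0} = 1
G(7) = mex{0,0} = 1
G(8) = mex{1,0,0} = 2
G(9) = mex{1,1,0} = 2
G(10) = mex{2,1,1} = 0
G(11) = mex{2,0,1} = 3
G(12) = mex{0,0,0} = 1
G(13) = mex{3,1,0} = 2
G(14) = mex{1,1,1} = 0
G(15) = mex{2,2,1} = 0
G(16) = mex{0,2,2} = 1
G(17) = mex{0,0,2} = 1
G(18) = mex{1,3,0} = 2
G(19) = mex{1,1,3} = 0
G(20) = mex{2,2,1} = 0
G(21) = mex{0,0,2} = 1
G(22) = mex{0,0,0} = 1
G(23) = mex{1,1,0} = 2
G(24) = mex{1,1,1} = 0
G_B(24) = 0.
Stack C, S = {4, 5, 6, 9}:
n : 0 1 2 3 4 5 6 7 8 9
G : 0 0 0 0 1 1 1 1 2 2
G_C(9) = 2.
Combined Grundy value = 0 ⊕ 0 ⊕ 2 = 2.
A winning move leaves total XOR = 0, i.e. changes one component's Grundy value g to g ⊕ X where X is the current total.
Stack A: need g' = 0⊕2 = 2. Options: 26−1→G=1, 26−3→G=1, 26−9→G=1. Hits: 0.
Stack B: need g' = 0⊕2 = 2. Options: 24−2→G=1, 24−7→G=1, 24−8→G=1. Hits: 0.
Stack C: need g' = 2⊕2 = 0. Options: 9−4→G=1, 9−5→G=1, 9−6→G=0, 9−9→G=0. Hits: 2.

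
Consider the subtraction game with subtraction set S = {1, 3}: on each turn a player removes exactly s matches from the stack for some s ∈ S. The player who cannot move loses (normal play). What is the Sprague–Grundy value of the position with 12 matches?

G(0) = 0
G(1) = mex{0} = 1
G(2) = mex{1} = 0
G(3) = mex{0,0} = 1
G(4) = mex{1,1} = 0
G(5) = mex{0,0} = 1
G(6) = mex{1,1} = 0
G(7) = mex{0,0} = 1
G(8) = mex{1,1} = 0
G(9) = mex{0,0} = 1
G(10) = mex{1,1} = 0
G(11) = mex{0,0} = 1
G(12) = mex{1,1} = 0

0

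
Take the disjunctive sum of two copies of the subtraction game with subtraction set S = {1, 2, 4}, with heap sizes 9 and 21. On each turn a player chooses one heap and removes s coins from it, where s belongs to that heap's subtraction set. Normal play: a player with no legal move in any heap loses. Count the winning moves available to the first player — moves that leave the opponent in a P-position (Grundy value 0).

All heaps use S = {1, 2, 4}:
n :  0  1  2  3  4  5  6  7  8  9 10 11 12 13 14 15 16 17 18 19 20 21
G :  0  1  2  0  1  2  0  1  2  0  1  2  0  1  2  0  1  2  0  1  2  0
Heap A: G(9) = 0.
Heap B: G(21) = 0.
Combined Grundy value = 0 ⊕ 0 = 0.
A winning move leaves total XOR = 0, i.e. changes one component's Grundy value g to g ⊕ X where X is the current total.
Heap A: target g' = 0⊕0 = 0, but every legal move changes the Grundy value (mex property), so 0 moves.
Heap B: target g' = 0⊕0 = 0, but every legal move changes the Grundy value (mex property), so 0 moves.

0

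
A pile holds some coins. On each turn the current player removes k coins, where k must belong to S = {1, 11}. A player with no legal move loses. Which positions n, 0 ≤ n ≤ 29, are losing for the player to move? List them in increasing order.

n :  0  1  2  3  4  5  6  7  8  9 10 11 12 13 14 15 16 17 18 19 20 21 22 23 24 25 26 27 28 29
G :  0  1  0  1  0  1  0  1  0  1  0  1  0  1  0  1  0  1  0  1  0  1  0  1  0  1  0  1  0  1
P-positions are exactly the n with G(n) = 0.

0, 2, 4, 6, 8, 10, 12, 14, 16, 18, 20, 22, 24, 26, 28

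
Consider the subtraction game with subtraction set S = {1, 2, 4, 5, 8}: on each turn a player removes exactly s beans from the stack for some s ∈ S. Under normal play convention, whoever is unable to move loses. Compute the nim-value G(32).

2

n :  0  1  2  3  4  5  6  7  8  9 10 11 12 13 14 15 16 17 18 19 20 21 22 23 24 25 26 27 28 29 30 31 32
G :  0  1  2  0  1  2  0  1  2  0  1  2  0  1  2  0  1  2  0  1  2  0  1  2  0  1  2  0  1  2  0  1  2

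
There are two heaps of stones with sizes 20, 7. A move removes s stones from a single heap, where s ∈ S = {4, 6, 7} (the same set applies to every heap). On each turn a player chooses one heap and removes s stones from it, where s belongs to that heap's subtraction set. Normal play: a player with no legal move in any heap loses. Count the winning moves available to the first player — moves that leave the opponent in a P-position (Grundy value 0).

All heaps use S = {4, 6, 7}:
G(0) = 0
G(1) = mex{} = 0
G(2) = mex{} = 0
G(3) = mex{} = 0
G(4) = mex{0} = 1
G(5) = mex{0} = 1
G(6) = mex{0,0} = 1
G(7) = mex{0,0,0} = 1
G(8) = mex{1,0,0} = 2
G(9) = mex{1,0,0} = 2
G(10) = mex{1,1,0} = 2
G(11) = mex{1,1,1} = 0
G(12) = mex{2,1,1} = 0
G(13) = mex{2,1,1} = 0
G(14) = mex{2,2,1} = 0
G(15) = mex{0,2,2} = 1
G(16) = mex{0,2,2} = 1
G(17) = mex{0,0,2} = 1
G(18) = mex{0,0,0} = 1
G(19) = mex{1,0,0} = 2
G(20) = mex{1,0,0} = 2
Heap A: G(20) = 2.
Heap B: G(7) = 1.
Combined Grundy value = 2 ⊕ 1 = 3.
A winning move leaves total XOR = 0, i.e. changes one component's Grundy value g to g ⊕ X where X is the current total.
Heap A: need g' = 2⊕3 = 1. Options: 20−4→G=1, 20−6→G=0, 20−7→G=0. Hits: 1.
Heap B: need g' = 1⊕3 = 2. Options: 7−4→G=0, 7−6→G=0, 7−7→G=0. Hits: 0.

1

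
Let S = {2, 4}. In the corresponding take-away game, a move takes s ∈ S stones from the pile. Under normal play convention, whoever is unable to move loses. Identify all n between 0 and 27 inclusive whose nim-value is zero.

n :  0  1  2  3  4  5  6  7  8  9 10 11 12 13 14 15 16 17 18 19 20 21 22 23 24 25 26 27
G :  0  0  1  1  2  2  0  0  1  1  2  2  0  0  1  1  2  2  0  0  1  1  2  2  0  0  1  1
P-positions are exactly the n with G(n) = 0.

0, 1, 6, 7, 12, 13, 18, 19, 24, 25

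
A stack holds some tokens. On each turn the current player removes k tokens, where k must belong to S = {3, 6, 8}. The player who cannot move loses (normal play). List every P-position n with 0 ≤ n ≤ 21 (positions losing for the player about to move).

n :  0  1  2  3  4  5  6  7  8  9 10 11 12 13 14 15 16 17 18 19 20 21
G :  0  0  0  1  1  1  2  2  2  3  3  0  0  0  1  1  1  2  2  2  3  3
P-positions are exactly the n with G(n) = 0.

0, 1, 2, 11, 12, 13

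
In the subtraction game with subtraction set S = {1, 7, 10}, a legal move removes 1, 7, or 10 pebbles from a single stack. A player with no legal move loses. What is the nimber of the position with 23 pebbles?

0

G(0) = 0
G(1) = mex{0} = 1
G(2) = mex{1} = 0
G(3) = mex{0} = 1
G(4) = mex{1} = 0
G(5) = mex{0} = 1
G(6) = mex{1} = 0
G(7) = mex{0,0} = 1
G(8) = mex{1,1} = 0
G(9) = mex{0,0} = 1
G(10) = mex{1,1,0} = 2
G(11) = mex{2,0,1} = 3
G(12) = mex{3,1,0} = 2
G(13) = mex{2,0,1} = 3
G(14) = mex{3,1,0} = 2
G(15) = mex{2,0,1} = 3
G(16) = mex{3,1,0} = 2
G(17) = mex{2,2,1} = 0
G(18) = mex{0,3,0} = 1
G(19) = mex{1,2,1} = 0
G(20) = mex{0,3,2} = 1
G(21) = mex{1,2,3} = 0
G(22) = mex{0,3,2} = 1
G(23) = mex{1,2,3} = 0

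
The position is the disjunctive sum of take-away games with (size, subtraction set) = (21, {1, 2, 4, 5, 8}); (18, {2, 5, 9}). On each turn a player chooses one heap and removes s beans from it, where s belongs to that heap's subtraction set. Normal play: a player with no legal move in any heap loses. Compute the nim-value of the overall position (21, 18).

Heap A, S = {1, 2, 4, 5, 8}:
G(0) = 0
G(1) = mex{0} = 1
G(2) = mex{1,0} = 2
G(3) = mex{2,1} = 0
G(4) = mex{0,2,0} = 1
G(5) = mex{1,0,1,0} = 2
G(6) = mex{2,1,2,1} = 0
G(7) = mex{0,2,0,2} = 1
G(8) = mex{1,0,1,0,0} = 2
G(9) = mex{2,1,2,1,1} = 0
G(10) = mex{0,2,0,2,2} = 1
G(11) = mex{1,0,1,0,0} = 2
G(12) = mex{2,1,2,1,1} = 0
G(13) = mex{0,2,0,2,2} = 1
G(14) = mex{1,0,1,0,0} = 2
G(15) = mex{2,1,2,1,1} = 0
G(16) = mex{0,2,0,2,2} = 1
G(17) = mex{1,0,1,0,0} = 2
G(18) = mex{2,1,2,1,1} = 0
G(19) = mex{0,2,0,2,2} = 1
G(20) = mex{1,0,1,0,0} = 2
G(21) = mex{2,1,2,1,1} = 0
G_A(21) = 0.
Heap B, S = {2, 5, 9}:
n :  0  1  2  3  4  5  6  7  8  9 10 11 12 13 14 15 16 17 18
G :  0  0  1  1  0  2  1  0  0  1  1  0  2  1  0  0  1  1  0
G_B(18) = 0.
Combined Grundy value = 0 ⊕ 0 = 0.

0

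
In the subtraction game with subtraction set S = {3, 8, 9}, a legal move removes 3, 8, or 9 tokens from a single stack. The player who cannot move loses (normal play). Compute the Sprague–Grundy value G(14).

2

n :  0  1  2  3  4  5  6  7  8  9 10 11 12 13 14
G :  0  0  0  1  1  1  0  0  2  1  1  3  0  0  2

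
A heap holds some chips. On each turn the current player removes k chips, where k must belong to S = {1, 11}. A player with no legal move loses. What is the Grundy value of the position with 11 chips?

G(0) = 0
G(1) = mex{0} = 1
G(2) = mex{1} = 0
G(3) = mex{0} = 1
G(4) = mex{1} = 0
G(5) = mex{0} = 1
G(6) = mex{1} = 0
G(7) = mex{0} = 1
G(8) = mex{1} = 0
G(9) = mex{0} = 1
G(10) = mex{1} = 0
G(11) = mex{0,0} = 1

1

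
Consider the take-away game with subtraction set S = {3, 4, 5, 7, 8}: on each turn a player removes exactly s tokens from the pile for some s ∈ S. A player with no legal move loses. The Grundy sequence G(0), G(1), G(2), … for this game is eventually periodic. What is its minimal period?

11

n :  0  1  2  3  4  5  6  7  8  9 10 11 12 13 14 15 16 17 18 19 20 21 22 23
G :  0  0  0  1  1  1  2  2  2  3  3  0  0  0  1  1  1  2  2  2  3  3  0  0
G(n+11) = G(n) holds for n = 0,…,7 (a full window of length max(S) = 8), so the sequence is purely periodic with period 11.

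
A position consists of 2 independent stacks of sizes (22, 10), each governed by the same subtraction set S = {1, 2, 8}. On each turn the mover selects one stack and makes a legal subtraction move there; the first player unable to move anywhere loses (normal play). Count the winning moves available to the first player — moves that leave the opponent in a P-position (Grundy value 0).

All stacks use S = {1, 2, 8}:
n :  0  1  2  3  4  5  6  7  8  9 10 11 12 13 14 15 16 17 18 19 20 21 22
G :  0  1  2  0  1  2  0  1  2  0  1  2  0  1  2  0  1  2  0  1  2  0  1
Stack A: G(22) = 1.
Stack B: G(10) = 1.
Combined Grundy value = 1 ⊕ 1 = 0.
A winning move leaves total XOR = 0, i.e. changes one component's Grundy value g to g ⊕ X where X is the current total.
Stack A: target g' = 1⊕0 = 1, but every legal move changes the Grundy value (mex property), so 0 moves.
Stack B: target g' = 1⊕0 = 1, but every legal move changes the Grundy value (mex property), so 0 moves.

0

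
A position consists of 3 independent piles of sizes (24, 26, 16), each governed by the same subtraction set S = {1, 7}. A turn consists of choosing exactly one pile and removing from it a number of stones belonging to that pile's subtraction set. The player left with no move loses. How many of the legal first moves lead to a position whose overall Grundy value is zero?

All piles use S = {1, 7}:
G(0) = 0
G(1) = mex{0} = 1
G(2) = mex{1} = 0
G(3) = mex{0} = 1
G(4) = mex{1} = 0
G(5) = mex{0} = 1
G(6) = mex{1} = 0
G(7) = mex{0,0} = 1
G(8) = mex{1,1} = 0
G(9) = mex{0,0} = 1
G(10) = mex{1,1} = 0
G(11) = mex{0,0} = 1
G(12) = mex{1,1} = 0
G(13) = mex{0,0} = 1
G(14) = mex{1,1} = 0
G(15) = mex{0,0} = 1
G(16) = mex{1,1} = 0
G(17) = mex{0,0} = 1
G(18) = mex{1,1} = 0
G(19) = mex{0,0} = 1
G(20) = mex{1,1} = 0
G(21) = mex{0,0} = 1
G(22) = mex{1,1} = 0
G(23) = mex{0,0} = 1
G(24) = mex{1,1} = 0
G(25) = mex{0,0} = 1
G(26) = mex{1,1} = 0
Pile A: G(24) = 0.
Pile B: G(26) = 0.
Pile C: G(16) = 0.
Combined Grundy value = 0 ⊕ 0 ⊕ 0 = 0.
A winning move leaves total XOR = 0, i.e. changes one component's Grundy value g to g ⊕ X where X is the current total.
Pile A: target g' = 0⊕0 = 0, but every legal move changes the Grundy value (mex property), so 0 moves.
Pile B: target g' = 0⊕0 = 0, but every legal move changes the Grundy value (mex property), so 0 moves.
Pile C: target g' = 0⊕0 = 0, but every legal move changes the Grundy value (mex property), so 0 moves.

0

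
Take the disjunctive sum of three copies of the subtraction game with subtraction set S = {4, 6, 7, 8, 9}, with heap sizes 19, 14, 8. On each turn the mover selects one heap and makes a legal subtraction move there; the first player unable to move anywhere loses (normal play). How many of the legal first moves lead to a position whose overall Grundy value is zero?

All heaps use S = {4, 6, 7, 8, 9}:
n :  0  1  2  3  4  5  6  7  8  9 10 11 12 13 14 15 16 17 18 19
G :  0  0  0  0  1  1  1  1  2  2  2  2  3  0  0  0  0  1  1  1
Heap A: G(19) = 1.
Heap B: G(14) = 0.
Heap C: G(8) = 2.
Combined Grundy value = 1 ⊕ 0 ⊕ 2 = 3.
A winning move leaves total XOR = 0, i.e. changes one component's Grundy value g to g ⊕ X where X is the current total.
Heap A: need g' = 1⊕3 = 2. Options: 19−4→G=0, 19−6→G=0, 19−7→G=3, 19−8→G=2, 19−9→G=2. Hits: 2.
Heap B: need g' = 0⊕3 = 3. Options: 14−4→G=2, 14−6→G=2, 14−7→G=1, 14−8→G=1, 14−9→G=1. Hits: 0.
Heap C: need g' = 2⊕3 = 1. Options: 8−4→G=1, 8−6→G=0, 8−7→G=0, 8−8→G=0. Hits: 1.

3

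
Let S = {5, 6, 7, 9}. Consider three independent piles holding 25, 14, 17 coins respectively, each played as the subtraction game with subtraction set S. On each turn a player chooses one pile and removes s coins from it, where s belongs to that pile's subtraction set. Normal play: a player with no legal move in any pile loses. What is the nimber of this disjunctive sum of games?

All piles use S = {5, 6, 7, 9}:
G(0) = 0
G(1) = mex{} = 0
G(2) = mex{} = 0
G(3) = mex{} = 0
G(4) = mex{} = 0
G(5) = mex{0} = 1
G(6) = mex{0,0} = 1
G(7) = mex{0,0,0} = 1
G(8) = mex{0,0,0} = 1
G(9) = mex{0,0,0,0} = 1
G(10) = mex{1,0,0,0} = 2
G(11) = mex{1,1,0,0} = 2
G(12) = mex{1,1,1,0} = 2
G(13) = mex{1,1,1,0} = 2
G(14) = mex{1,1,1,1} = 0
G(15) = mex{2,1,1,1} = 0
G(16) = mex{2,2,1,1} = 0
G(17) = mex{2,2,2,1} = 0
G(18) = mex{2,2,2,1} = 0
G(19) = mex{0,2,2,2} = 1
G(20) = mex{0,0,2,2} = 1
G(21) = mex{0,0,0,2} = 1
G(22) = mex{0,0,0,2} = 1
G(23) = mex{0,0,0,0} = 1
G(24) = mex{1,0,0,0} = 2
G(25) = mex{1,1,0,0} = 2
Pile A: G(25) = 2.
Pile B: G(14) = 0.
Pile C: G(17) = 0.
Combined Grundy value = 2 ⊕ 0 ⊕ 0 = 2.

2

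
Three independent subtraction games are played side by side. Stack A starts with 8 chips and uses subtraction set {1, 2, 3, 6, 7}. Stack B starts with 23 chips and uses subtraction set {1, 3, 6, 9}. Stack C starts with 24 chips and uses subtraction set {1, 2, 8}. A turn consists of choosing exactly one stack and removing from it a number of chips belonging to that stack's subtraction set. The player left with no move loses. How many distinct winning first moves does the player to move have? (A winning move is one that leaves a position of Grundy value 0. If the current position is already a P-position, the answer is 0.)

2

Stack A, S = {1, 2, 3, 6, 7}:
G(0) = 0
G(1) = mex{0} = 1
G(2) = mex{1,0} = 2
G(3) = mex{2,1,0} = 3
G(4) = mex{3,2,1} = 0
G(5) = mex{0,3,2} = 1
G(6) = mex{1,0,3,0} = 2
G(7) = mex{2,1,0,1,0} = 3
G(8) = mex{3,2,1,2,1} = 0
G_A(8) = 0.
Stack B, S = {1, 3, 6, 9}:
n :  0  1  2  3  4  5  6  7  8  9 10 11 12 13 14 15 16 17 18 19 20 21 22 23
G :  0  1  0  1  0  1  2  3  2  3  2  3  0  1  0  1  0  1  2  3  2  3  2  3
G_B(23) = 3.
Stack C, S = {1, 2, 8}:
n :  0  1  2  3  4  5  6  7  8  9 10 11 12 13 14 15 16 17 18 19 20 21 22 23 24
G :  0  1  2  0  1  2  0  1  2  0  1  2  0  1  2  0  1  2  0  1  2  0  1  2  0
G_C(24) = 0.
Combined Grundy value = 0 ⊕ 3 ⊕ 0 = 3.
A winning move leaves total XOR = 0, i.e. changes one component's Grundy value g to g ⊕ X where X is the current total.
Stack A: need g' = 0⊕3 = 3. Options: 8−1→G=3, 8−2→G=2, 8−3→G=1, 8−6→G=2, 8−7→G=1. Hits: 1.
Stack B: need g' = 3⊕3 = 0. Options: 23−1→G=2, 23−3→G=2, 23−6→G=1, 23−9→G=0. Hits: 1.
Stack C: need g' = 0⊕3 = 3. Options: 24−1→G=2, 24−2→G=1, 24−8→G=1. Hits: 0.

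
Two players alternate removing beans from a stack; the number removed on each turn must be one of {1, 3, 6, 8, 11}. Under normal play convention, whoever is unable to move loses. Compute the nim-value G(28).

0

G(0) = 0
G(1) = mex{0} = 1
G(2) = mex{1} = 0
G(3) = mex{0,0} = 1
G(4) = mex{1,1} = 0
G(5) = mex{0,0} = 1
G(6) = mex{1,1,0} = 2
G(7) = mex{2,0,1} = 3
G(8) = mex{3,1,0,0} = 2
G(9) = mex{2,2,1,1} = 0
G(10) = mex{0,3,0,0} = 1
G(11) = mex{1,2,1,1,0} = 3
G(12) = mex{3,0,2,0,1} = 4
G(13) = mex{4,1,3,1,0} = 2
G(14) = mex{2,3,2,2,1} = 0
G(15) = mex{0,4,0,3,0} = 1
G(16) = mex{1,2,1,2,1} = 0
G(17) = mex{0,0,3,0,2} = 1
G(18) = mex{1,1,4,1,3} = 0
G(19) = mex{0,0,2,3,2} = 1
G(20) = mex{1,1,0,4,0} = 2
G(21) = mex{2,0,1,2,1} = 3
G(22) = mex{3,1,0,0,3} = 2
G(23) = mex{2,2,1,1,4} = 0
G(24) = mex{0,3,0,0,2} = 1
G(25) = mex{1,2,1,1,0} = 3
G(26) = mex{3,0,2,0,1} = 4
G(27) = mex{4,1,3,1,0} = 2
G(28) = mex{2,3,2,2,1} = 0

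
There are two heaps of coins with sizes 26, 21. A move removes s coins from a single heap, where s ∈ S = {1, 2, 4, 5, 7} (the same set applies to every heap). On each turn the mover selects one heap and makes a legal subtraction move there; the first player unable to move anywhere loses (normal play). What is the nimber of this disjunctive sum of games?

2

All heaps use S = {1, 2, 4, 5, 7}:
G(0) = 0
G(1) = mex{0} = 1
G(2) = mex{1,0} = 2
G(3) = mex{2,1} = 0
G(4) = mex{0,2,0} = 1
G(5) = mex{1,0,1,0} = 2
G(6) = mex{2,1,2,1} = 0
G(7) = mex{0,2,0,2,0} = 1
G(8) = mex{1,0,1,0,1} = 2
G(9) = mex{2,1,2,1,2} = 0
G(10) = mex{0,2,0,2,0} = 1
G(11) = mex{1,0,1,0,1} = 2
G(12) = mex{2,1,2,1,2} = 0
G(13) = mex{0,2,0,2,0} = 1
G(14) = mex{1,0,1,0,1} = 2
G(15) = mex{2,1,2,1,2} = 0
G(16) = mex{0,2,0,2,0} = 1
G(17) = mex{1,0,1,0,1} = 2
G(18) = mex{2,1,2,1,2} = 0
G(19) = mex{0,2,0,2,0} = 1
G(20) = mex{1,0,1,0,1} = 2
G(21) = mex{2,1,2,1,2} = 0
G(22) = mex{0,2,0,2,0} = 1
G(23) = mex{1,0,1,0,1} = 2
G(24) = mex{2,1,2,1,2} = 0
G(25) = mex{0,2,0,2,0} = 1
G(26) = mex{1,0,1,0,1} = 2
Heap A: G(26) = 2.
Heap B: G(21) = 0.
Combined Grundy value = 2 ⊕ 0 = 2.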